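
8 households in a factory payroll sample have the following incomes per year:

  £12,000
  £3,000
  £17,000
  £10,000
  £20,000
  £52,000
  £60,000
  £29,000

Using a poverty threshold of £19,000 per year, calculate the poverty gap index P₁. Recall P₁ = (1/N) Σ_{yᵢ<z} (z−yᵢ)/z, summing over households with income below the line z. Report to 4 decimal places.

Below the line: £3,000, £10,000, £12,000, £17,000 (q = 4 of N = 8).
Normalized shortfalls: (19000−3000)/19000 = 0.8421; (19000−10000)/19000 = 0.4737; (19000−12000)/19000 = 0.3684; (19000−17000)/19000 = 0.1053.
Sum of shortfalls = 1.789474; P₁ averages over all N: 1.789474 / 8 = 0.2237.

0.2237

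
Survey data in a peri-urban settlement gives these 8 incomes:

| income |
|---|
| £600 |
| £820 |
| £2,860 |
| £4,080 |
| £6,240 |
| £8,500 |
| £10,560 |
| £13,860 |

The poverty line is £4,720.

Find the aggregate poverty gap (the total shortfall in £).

Below z: £600, £820, £2,860, £4,080 (q = 4 of N = 8).
Individual gaps: 4720−600 = 4120; 4720−820 = 3900; 4720−2860 = 1860; 4720−4080 = 640.
Aggregate gap = £10,520.

£10,520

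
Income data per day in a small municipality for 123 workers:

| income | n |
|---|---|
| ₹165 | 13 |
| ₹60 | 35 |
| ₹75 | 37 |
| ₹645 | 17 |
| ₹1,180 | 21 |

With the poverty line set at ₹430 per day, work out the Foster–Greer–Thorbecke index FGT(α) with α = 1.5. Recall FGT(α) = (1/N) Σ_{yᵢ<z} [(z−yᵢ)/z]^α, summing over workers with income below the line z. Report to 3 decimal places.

0.504

Incomes under z: 35×₹60, 37×₹75, 13×₹165 (q = 85 of N = 123).
Shortfall ratios: (430−60)/430 = 0.8605 (×35); (430−75)/430 = 0.8256 (×37); (430−165)/430 = 0.6163 (×13).
Raised to α = 1.5: 0.79818 (×35); 0.75014 (×37); 0.48380 (×13).
Sum = 61.980665; FGT(1.5) = 61.980665 / 123 = 0.504.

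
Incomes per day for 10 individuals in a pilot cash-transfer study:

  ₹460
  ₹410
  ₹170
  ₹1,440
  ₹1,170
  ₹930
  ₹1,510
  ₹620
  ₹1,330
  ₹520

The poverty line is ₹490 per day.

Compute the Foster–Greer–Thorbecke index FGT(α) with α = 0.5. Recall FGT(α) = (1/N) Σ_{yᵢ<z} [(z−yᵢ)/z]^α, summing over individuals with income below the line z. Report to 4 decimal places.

0.1460

Incomes under z: ₹170, ₹410, ₹460 (q = 3 of N = 10).
Normalized shortfalls: (490−170)/490 = 0.6531; (490−410)/490 = 0.1633; (490−460)/490 = 0.0612.
Raised to α = 0.5: 0.80812; 0.40406; 0.24744.
Sum = 1.459619; FGT(0.5) = 1.459619 / 10 = 0.1460.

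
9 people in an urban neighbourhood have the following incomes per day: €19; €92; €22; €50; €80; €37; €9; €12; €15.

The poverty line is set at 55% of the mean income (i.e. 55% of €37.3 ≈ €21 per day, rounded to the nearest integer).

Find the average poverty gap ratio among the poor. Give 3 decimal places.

Below the line: €9, €12, €15, €19 (q = 4 of N = 9).
Relative gaps: 0.5714, 0.4286, 0.2857, 0.0952; sum = 1.380952.
The income-gap ratio divides by q (the poor only): 1.380952 / 4 = 0.345.

0.345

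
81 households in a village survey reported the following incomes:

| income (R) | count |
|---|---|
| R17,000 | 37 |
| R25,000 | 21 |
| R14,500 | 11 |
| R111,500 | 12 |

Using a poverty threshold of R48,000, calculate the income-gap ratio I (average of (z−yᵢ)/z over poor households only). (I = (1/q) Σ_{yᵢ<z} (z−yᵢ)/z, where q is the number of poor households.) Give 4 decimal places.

0.6034

Poor units: 11×R14,500, 37×R17,000, 21×R25,000 (q = 69 of N = 81).
Shortfall ratios (z−y)/z: 0.6979 (×11), 0.6458 (×37), 0.4792 (×21); sum = 41.635417.
I averages over the q = 69 poor units only: 41.635417 / 69 = 0.6034.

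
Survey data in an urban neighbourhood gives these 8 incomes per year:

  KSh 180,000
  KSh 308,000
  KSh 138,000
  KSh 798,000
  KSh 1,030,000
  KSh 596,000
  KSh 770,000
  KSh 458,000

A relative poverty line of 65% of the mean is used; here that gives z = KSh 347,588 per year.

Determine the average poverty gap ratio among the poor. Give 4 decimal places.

Below the line: KSh 138,000, KSh 180,000, KSh 308,000 (q = 3 of N = 8).
Relative gaps: 0.6030, 0.4821, 0.1139; sum = 1.199017.
I averages over the q = 3 poor units only: 1.199017 / 3 = 0.3997.

0.3997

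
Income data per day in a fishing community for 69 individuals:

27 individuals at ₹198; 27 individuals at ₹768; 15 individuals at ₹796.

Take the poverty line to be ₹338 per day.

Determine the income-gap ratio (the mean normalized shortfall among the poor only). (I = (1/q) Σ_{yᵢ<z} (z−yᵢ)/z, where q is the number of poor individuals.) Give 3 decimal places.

0.414

Poor units: 27×₹198 (q = 27 of N = 69).
Shortfall ratios (z−y)/z: 0.4142 (×27); sum = 11.183432.
The income-gap ratio divides by q (the poor only): 11.183432 / 27 = 0.414.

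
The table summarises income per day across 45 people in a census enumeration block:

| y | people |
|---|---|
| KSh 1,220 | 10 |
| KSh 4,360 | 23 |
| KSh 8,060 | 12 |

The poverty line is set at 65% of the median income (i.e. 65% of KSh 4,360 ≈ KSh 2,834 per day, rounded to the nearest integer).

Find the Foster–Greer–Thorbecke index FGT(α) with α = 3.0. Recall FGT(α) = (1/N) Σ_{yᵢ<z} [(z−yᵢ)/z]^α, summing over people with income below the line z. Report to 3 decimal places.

0.041

Below the line: 10×KSh 1,220 (q = 10 of N = 45).
Gap ratios (z−y)/z: (2834−1220)/2834 = 0.5695 (×10).
Raised to α = 3.0: 0.18472 (×10).
Sum = 1.847188; FGT(3.0) = 1.847188 / 45 = 0.041.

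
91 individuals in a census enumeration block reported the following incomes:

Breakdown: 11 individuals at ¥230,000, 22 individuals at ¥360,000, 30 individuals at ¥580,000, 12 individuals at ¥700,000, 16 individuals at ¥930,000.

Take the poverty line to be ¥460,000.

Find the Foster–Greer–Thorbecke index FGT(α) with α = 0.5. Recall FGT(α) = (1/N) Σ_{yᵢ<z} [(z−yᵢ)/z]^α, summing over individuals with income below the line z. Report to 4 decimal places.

0.1982

Below the line: 11×¥230,000, 22×¥360,000 (q = 33 of N = 91).
Relative gaps: (460000−230000)/460000 = 0.5000 (×11); (460000−360000)/460000 = 0.2174 (×22).
Raised to α = 0.5: 0.70711 (×11); 0.46625 (×22).
Sum = 18.035727; FGT(0.5) = 18.035727 / 91 = 0.1982.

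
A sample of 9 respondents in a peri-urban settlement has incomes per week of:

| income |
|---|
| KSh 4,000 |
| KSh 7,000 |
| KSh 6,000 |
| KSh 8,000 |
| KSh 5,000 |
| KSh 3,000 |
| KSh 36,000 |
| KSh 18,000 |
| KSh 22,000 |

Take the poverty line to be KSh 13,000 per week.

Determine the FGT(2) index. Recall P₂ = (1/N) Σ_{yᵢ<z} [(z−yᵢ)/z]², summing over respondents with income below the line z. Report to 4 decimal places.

0.2334

Below z: KSh 3,000, KSh 4,000, KSh 5,000, KSh 6,000, KSh 7,000, KSh 8,000 (q = 6 of N = 9).
Normalized shortfalls: (13000−3000)/13000 = 0.7692; (13000−4000)/13000 = 0.6923; (13000−5000)/13000 = 0.6154; (13000−6000)/13000 = 0.5385; (13000−7000)/13000 = 0.4615; (13000−8000)/13000 = 0.3846.
Squared: 0.5917; 0.4793; 0.3787; 0.2899; 0.2130; 0.1479.
Sum = 2.100592; P₂ = 2.100592 / 9 = 0.2334.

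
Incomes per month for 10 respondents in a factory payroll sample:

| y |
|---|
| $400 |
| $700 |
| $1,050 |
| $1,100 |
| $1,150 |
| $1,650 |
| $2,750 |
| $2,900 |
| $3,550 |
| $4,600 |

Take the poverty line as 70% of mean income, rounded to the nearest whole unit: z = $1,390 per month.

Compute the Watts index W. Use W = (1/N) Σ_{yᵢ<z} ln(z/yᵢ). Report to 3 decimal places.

0.264

Poor units: $400, $700, $1,050, $1,100, $1,150 (q = 5 of N = 10).
Log shortfalls: ln(1390/400) = 1.2456; ln(1390/700) = 0.6860; ln(1390/1050) = 0.2805; ln(1390/1100) = 0.2340; ln(1390/1150) = 0.1895.
W = 2.635622 / 10 = 0.264.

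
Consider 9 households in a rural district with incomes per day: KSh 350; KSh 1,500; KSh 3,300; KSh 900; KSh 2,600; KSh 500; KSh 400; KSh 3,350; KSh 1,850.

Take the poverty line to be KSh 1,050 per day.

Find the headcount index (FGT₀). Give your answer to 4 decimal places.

0.4444

4 of the 9 households have income below KSh 1,050.
H = 4/9 = 0.4444.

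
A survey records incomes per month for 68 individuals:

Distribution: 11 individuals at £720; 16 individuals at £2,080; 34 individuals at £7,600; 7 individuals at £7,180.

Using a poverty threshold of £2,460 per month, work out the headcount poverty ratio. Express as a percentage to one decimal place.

39.7%

27 of the 68 individuals have income below £2,460.
H = 27/68 = 39.7%.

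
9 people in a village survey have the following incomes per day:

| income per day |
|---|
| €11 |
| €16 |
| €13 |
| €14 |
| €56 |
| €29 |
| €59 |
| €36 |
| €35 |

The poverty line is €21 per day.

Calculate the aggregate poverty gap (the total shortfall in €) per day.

Below z: €11, €13, €14, €16 (q = 4 of N = 9).
Individual gaps: 21−11 = 10; 21−13 = 8; 21−14 = 7; 21−16 = 5.
Aggregate gap = €30.

€30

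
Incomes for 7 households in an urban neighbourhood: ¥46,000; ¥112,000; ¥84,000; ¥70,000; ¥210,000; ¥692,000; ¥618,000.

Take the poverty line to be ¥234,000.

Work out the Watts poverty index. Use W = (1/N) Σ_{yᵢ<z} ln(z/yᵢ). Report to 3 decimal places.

0.672

Below z: ¥46,000, ¥70,000, ¥84,000, ¥112,000, ¥210,000 (q = 5 of N = 7).
ln(z/y) terms: ln(234000/46000) = 1.6267; ln(234000/70000) = 1.2068; ln(234000/84000) = 1.0245; ln(234000/112000) = 0.7368; ln(234000/210000) = 0.1082.
W = 4.703046 / 7 = 0.672.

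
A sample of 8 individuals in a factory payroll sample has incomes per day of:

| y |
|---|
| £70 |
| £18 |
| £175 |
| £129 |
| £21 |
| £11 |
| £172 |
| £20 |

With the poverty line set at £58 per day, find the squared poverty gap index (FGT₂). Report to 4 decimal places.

Incomes under z: £11, £18, £20, £21 (q = 4 of N = 8).
Normalized shortfalls: (58−11)/58 = 0.8103; (58−18)/58 = 0.6897; (58−20)/58 = 0.6552; (58−21)/58 = 0.6379.
Squared: 0.6567; 0.4756; 0.4293; 0.4070.
Sum = 1.968490; P₂ = 1.968490 / 8 = 0.2461.

0.2461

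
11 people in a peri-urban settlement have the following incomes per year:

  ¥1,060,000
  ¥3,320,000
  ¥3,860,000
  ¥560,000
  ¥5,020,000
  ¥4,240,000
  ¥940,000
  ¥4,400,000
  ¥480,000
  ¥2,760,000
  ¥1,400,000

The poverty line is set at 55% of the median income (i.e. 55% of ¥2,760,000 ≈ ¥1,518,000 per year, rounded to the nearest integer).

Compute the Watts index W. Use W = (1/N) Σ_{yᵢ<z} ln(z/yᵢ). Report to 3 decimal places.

0.279

Below the line: ¥480,000, ¥560,000, ¥940,000, ¥1,060,000, ¥1,400,000 (q = 5 of N = 11).
ln(z/y) terms: ln(1518000/480000) = 1.1514; ln(1518000/560000) = 0.9972; ln(1518000/940000) = 0.4793; ln(1518000/1060000) = 0.3591; ln(1518000/1400000) = 0.0809.
W = 3.067890 / 11 = 0.279.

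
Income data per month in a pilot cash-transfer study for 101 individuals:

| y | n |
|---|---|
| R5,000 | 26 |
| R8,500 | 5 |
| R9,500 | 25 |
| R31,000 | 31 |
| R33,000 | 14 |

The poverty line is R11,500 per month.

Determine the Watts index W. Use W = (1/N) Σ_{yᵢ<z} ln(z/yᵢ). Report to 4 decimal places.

Below the line: 26×R5,000, 5×R8,500, 25×R9,500 (q = 56 of N = 101).
Log gaps: ln(11500/5000) = 0.8329 (×26); ln(11500/8500) = 0.3023 (×5); ln(11500/9500) = 0.1911 (×25).
W = 27.943422 / 101 = 0.2767.

0.2767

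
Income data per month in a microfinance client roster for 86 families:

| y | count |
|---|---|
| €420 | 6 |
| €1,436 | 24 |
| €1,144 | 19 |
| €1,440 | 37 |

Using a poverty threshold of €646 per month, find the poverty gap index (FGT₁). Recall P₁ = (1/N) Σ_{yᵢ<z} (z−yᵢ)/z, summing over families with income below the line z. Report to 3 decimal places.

0.024

Below z: 6×€420 (q = 6 of N = 86).
Shortfall ratios: (646−420)/646 = 0.3498 (×6).
Sum of shortfalls = 2.099071; P₁ averages over all N: 2.099071 / 86 = 0.024.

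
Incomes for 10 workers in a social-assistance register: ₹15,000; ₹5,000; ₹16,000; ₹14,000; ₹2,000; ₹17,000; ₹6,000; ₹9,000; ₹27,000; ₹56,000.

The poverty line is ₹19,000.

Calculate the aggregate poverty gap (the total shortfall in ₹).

₹68,000

Poor units: ₹2,000, ₹5,000, ₹6,000, ₹9,000, ₹14,000, ₹15,000, ₹16,000, ₹17,000 (q = 8 of N = 10).
Individual gaps: 19000−2000 = 17000; 19000−5000 = 14000; 19000−6000 = 13000; 19000−9000 = 10000; 19000−14000 = 5000; 19000−15000 = 4000; 19000−16000 = 3000; 19000−17000 = 2000.
Aggregate gap = ₹68,000.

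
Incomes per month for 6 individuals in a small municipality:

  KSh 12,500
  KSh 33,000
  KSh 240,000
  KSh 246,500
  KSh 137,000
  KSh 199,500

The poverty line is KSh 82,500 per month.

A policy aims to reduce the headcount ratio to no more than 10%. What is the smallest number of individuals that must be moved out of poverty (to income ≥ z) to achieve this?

2

Currently q = 2 of N = 6 are below the line (H = 0.333).
A headcount ratio of at most 10% allows at most ⌊0.10 × 6⌋ = 0 poor individuals.
So at least 2 − 0 = 2 must be lifted.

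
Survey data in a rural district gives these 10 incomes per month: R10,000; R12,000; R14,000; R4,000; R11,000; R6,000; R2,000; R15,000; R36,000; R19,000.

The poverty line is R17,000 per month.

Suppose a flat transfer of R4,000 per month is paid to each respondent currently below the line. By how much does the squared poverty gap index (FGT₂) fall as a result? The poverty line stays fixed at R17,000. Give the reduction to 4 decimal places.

0.1291

Before: below the line — R2,000, R4,000, R6,000, R10,000, R11,000, R12,000, R14,000, R15,000; squared poverty gap index (FGT₂) = 0.220761.
After the R4,000 transfer: below the line — R6,000, R8,000, R10,000, R14,000, R15,000, R16,000; squared poverty gap index (FGT₂) = 0.091696.
Reduction = 0.220761 − 0.091696 = 0.1291.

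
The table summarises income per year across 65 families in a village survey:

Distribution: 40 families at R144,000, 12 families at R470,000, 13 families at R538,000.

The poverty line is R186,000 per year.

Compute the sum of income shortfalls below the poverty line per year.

R1,680,000

Poor units: 40×R144,000 (q = 40 of N = 65).
Individual gaps: 40×(186000−144000) = 1680000.
Aggregate gap = R1,680,000.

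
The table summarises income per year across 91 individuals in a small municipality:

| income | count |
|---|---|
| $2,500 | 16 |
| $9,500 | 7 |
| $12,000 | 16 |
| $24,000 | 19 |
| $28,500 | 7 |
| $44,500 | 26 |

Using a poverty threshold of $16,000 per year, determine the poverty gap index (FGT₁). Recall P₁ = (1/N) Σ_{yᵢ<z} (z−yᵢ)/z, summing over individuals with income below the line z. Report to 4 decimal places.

Below the line: 16×$2,500, 7×$9,500, 16×$12,000 (q = 39 of N = 91).
Relative gaps: (16000−2500)/16000 = 0.8438 (×16); (16000−9500)/16000 = 0.4062 (×7); (16000−12000)/16000 = 0.2500 (×16).
Σ = 20.343750. Dividing by the full population N = 91 gives P₁ = 0.2236.

0.2236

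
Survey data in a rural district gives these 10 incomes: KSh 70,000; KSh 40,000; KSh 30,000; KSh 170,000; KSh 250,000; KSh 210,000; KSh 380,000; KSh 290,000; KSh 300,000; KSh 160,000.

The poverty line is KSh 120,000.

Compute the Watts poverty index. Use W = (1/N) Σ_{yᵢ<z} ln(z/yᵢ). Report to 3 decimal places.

Below the line: KSh 30,000, KSh 40,000, KSh 70,000 (q = 3 of N = 10).
ln(z/y) terms: ln(120000/30000) = 1.3863; ln(120000/40000) = 1.0986; ln(120000/70000) = 0.5390.
W = 3.023903 / 10 = 0.302.

0.302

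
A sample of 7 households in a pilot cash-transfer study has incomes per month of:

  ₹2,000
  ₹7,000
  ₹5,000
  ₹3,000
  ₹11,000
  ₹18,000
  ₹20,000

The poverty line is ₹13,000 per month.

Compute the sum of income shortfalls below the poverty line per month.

₹37,000

Incomes under z: ₹2,000, ₹3,000, ₹5,000, ₹7,000, ₹11,000 (q = 5 of N = 7).
Individual gaps: 13000−2000 = 11000; 13000−3000 = 10000; 13000−5000 = 8000; 13000−7000 = 6000; 13000−11000 = 2000.
Aggregate gap = ₹37,000.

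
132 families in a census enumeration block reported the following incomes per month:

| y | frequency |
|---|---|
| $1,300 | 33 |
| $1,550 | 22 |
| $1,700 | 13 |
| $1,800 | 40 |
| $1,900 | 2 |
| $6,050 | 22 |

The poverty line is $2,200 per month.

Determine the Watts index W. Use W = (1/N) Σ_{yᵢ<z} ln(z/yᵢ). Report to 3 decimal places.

0.278

Incomes under z: 33×$1,300, 22×$1,550, 13×$1,700, 40×$1,800, 2×$1,900 (q = 110 of N = 132).
ln(z/y) terms: ln(2200/1300) = 0.5261 (×33); ln(2200/1550) = 0.3502 (×22); ln(2200/1700) = 0.2578 (×13); ln(2200/1800) = 0.2007 (×40); ln(2200/1900) = 0.1466 (×2).
W = 36.737339 / 132 = 0.278.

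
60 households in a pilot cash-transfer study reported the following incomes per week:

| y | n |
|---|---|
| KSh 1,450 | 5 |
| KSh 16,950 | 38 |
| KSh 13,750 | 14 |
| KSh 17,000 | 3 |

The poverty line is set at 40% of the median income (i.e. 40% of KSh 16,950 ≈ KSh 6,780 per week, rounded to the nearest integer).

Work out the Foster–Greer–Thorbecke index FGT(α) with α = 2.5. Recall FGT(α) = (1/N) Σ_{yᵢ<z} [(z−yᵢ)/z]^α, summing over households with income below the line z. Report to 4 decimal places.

0.0457

Below the line: 5×KSh 1,450 (q = 5 of N = 60).
Shortfall ratios: (6780−1450)/6780 = 0.7861 (×5).
Raised to α = 2.5: 0.54795 (×5).
Sum = 2.739768; FGT(2.5) = 2.739768 / 60 = 0.0457.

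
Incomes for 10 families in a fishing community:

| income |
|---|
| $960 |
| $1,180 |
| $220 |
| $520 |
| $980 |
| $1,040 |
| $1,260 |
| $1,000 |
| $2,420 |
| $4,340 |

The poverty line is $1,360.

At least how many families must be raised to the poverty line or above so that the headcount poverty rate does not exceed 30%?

5

8 of the 10 families are poor, so H = 8/10 = 0.800.
A headcount ratio of at most 30% allows at most ⌊0.30 × 10⌋ = 3 poor families.
So at least 8 − 3 = 5 must be lifted.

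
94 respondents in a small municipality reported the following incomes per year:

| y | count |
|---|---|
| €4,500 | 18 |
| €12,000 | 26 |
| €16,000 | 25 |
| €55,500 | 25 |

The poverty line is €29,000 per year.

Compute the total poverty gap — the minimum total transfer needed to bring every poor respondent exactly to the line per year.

€1,208,000

Incomes under z: 18×€4,500, 26×€12,000, 25×€16,000 (q = 69 of N = 94).
Individual gaps: 18×(29000−4500) = 441000; 26×(29000−12000) = 442000; 25×(29000−16000) = 325000.
Aggregate gap = €1,208,000.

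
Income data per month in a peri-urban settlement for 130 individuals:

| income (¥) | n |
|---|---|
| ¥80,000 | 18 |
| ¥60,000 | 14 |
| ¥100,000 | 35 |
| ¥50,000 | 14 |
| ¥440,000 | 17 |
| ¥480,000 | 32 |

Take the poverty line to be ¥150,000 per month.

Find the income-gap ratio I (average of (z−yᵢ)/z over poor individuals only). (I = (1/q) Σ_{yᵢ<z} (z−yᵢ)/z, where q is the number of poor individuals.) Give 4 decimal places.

Below z: 14×¥50,000, 14×¥60,000, 18×¥80,000, 35×¥100,000 (q = 81 of N = 130).
Shortfall ratios (z−y)/z: 0.6667 (×14), 0.6000 (×14), 0.4667 (×18), 0.3333 (×35); sum = 37.800000.
The income-gap ratio divides by q (the poor only): 37.800000 / 81 = 0.4667.

0.4667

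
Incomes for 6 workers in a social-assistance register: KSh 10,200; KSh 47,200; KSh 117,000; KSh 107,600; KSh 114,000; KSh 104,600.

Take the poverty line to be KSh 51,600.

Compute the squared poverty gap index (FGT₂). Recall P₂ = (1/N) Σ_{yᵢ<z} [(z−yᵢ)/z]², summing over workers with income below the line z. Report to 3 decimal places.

0.108

Below the line: KSh 10,200, KSh 47,200 (q = 2 of N = 6).
Shortfall ratios: (51600−10200)/51600 = 0.8023; (51600−47200)/51600 = 0.0853.
Squared: 0.6437; 0.0073.
Sum = 0.650998; P₂ = 0.650998 / 6 = 0.108.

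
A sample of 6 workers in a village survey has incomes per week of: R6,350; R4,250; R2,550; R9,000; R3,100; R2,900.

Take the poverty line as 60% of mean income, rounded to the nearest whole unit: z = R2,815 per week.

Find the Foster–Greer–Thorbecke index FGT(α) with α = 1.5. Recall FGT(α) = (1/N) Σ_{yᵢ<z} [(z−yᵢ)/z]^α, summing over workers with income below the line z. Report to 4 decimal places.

Below z: R2,550 (q = 1 of N = 6).
Relative gaps: (2815−2550)/2815 = 0.0941.
Raised to α = 1.5: 0.02888.
Sum = 0.028884; FGT(1.5) = 0.028884 / 6 = 0.0048.

0.0048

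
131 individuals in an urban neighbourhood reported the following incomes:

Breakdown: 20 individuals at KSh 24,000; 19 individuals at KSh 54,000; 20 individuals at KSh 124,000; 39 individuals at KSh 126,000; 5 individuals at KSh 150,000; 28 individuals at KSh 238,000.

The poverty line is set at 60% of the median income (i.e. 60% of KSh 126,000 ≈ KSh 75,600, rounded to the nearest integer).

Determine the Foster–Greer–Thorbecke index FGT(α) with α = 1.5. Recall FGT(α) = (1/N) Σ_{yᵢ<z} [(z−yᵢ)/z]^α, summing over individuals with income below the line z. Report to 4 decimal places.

Incomes under z: 20×KSh 24,000, 19×KSh 54,000 (q = 39 of N = 131).
Gap ratios (z−y)/z: (75600−24000)/75600 = 0.6825 (×20); (75600−54000)/75600 = 0.2857 (×19).
Raised to α = 1.5: 0.56389 (×20); 0.15272 (×19).
Sum = 14.179428; FGT(1.5) = 14.179428 / 131 = 0.1082.

0.1082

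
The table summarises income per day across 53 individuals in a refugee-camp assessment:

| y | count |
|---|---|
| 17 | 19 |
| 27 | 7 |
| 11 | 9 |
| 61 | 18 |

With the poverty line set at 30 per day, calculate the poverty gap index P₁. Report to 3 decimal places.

0.276

Incomes under z: 9×11, 19×17, 7×27 (q = 35 of N = 53).
Relative gaps: (30−11)/30 = 0.6333 (×9); (30−17)/30 = 0.4333 (×19); (30−27)/30 = 0.1000 (×7).
Sum of shortfalls = 14.633333; P₁ averages over all N: 14.633333 / 53 = 0.276.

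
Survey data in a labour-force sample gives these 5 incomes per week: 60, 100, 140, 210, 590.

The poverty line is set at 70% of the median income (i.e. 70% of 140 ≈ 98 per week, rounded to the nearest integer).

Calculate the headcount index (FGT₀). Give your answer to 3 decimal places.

1 of the 5 respondents have income below 98.
H = 1/5 = 0.200.

0.200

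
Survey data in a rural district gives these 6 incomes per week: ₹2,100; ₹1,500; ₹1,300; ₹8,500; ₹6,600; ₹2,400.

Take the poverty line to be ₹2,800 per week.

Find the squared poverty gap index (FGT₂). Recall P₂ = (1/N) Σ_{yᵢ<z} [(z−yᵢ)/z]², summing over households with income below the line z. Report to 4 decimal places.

Below z: ₹1,300, ₹1,500, ₹2,100, ₹2,400 (q = 4 of N = 6).
Normalized shortfalls: (2800−1300)/2800 = 0.5357; (2800−1500)/2800 = 0.4643; (2800−2100)/2800 = 0.2500; (2800−2400)/2800 = 0.1429.
Squared: 0.2870; 0.2156; 0.0625; 0.0204.
Sum = 0.585459; P₂ = 0.585459 / 6 = 0.0976.

0.0976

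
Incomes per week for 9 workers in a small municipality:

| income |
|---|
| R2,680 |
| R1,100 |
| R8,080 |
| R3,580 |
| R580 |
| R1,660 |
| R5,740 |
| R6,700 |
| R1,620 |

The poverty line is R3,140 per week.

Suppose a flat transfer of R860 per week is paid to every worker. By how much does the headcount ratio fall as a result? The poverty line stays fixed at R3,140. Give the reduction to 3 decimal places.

0.111

Before: below the line — R580, R1,100, R1,620, R1,660, R2,680; headcount ratio = 0.55556.
After the R860 transfer: below the line — R1,440, R1,960, R2,480, R2,520; headcount ratio = 0.44444.
Reduction = 0.55556 − 0.44444 = 0.111.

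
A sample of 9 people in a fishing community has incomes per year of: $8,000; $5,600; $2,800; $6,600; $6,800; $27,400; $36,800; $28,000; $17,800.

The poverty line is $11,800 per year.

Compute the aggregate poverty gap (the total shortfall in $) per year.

$29,200

Poor units: $2,800, $5,600, $6,600, $6,800, $8,000 (q = 5 of N = 9).
Individual gaps: 11800−2800 = 9000; 11800−5600 = 6200; 11800−6600 = 5200; 11800−6800 = 5000; 11800−8000 = 3800.
Aggregate gap = $29,200.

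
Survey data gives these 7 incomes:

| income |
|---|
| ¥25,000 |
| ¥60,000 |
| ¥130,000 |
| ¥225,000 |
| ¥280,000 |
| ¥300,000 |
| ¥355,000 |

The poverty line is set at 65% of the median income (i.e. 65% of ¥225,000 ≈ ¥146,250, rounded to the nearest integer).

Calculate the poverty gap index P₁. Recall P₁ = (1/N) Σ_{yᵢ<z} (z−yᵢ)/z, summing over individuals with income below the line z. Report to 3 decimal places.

Poor units: ¥25,000, ¥60,000, ¥130,000 (q = 3 of N = 7).
Normalized shortfalls: (146250−25000)/146250 = 0.8291; (146250−60000)/146250 = 0.5897; (146250−130000)/146250 = 0.1111.
Σ = 1.529915. Dividing by the full population N = 7 gives P₁ = 0.219.

0.219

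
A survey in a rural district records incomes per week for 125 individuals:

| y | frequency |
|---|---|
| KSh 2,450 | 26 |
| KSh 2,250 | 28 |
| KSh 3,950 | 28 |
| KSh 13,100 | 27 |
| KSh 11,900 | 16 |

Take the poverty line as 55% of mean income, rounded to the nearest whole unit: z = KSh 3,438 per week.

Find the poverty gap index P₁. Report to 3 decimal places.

0.137

Incomes under z: 28×KSh 2,250, 26×KSh 2,450 (q = 54 of N = 125).
Gap ratios (z−y)/z: (3438−2250)/3438 = 0.3455 (×28); (3438−2450)/3438 = 0.2874 (×26).
Σ = 17.147179. Dividing by the full population N = 125 gives P₁ = 0.137.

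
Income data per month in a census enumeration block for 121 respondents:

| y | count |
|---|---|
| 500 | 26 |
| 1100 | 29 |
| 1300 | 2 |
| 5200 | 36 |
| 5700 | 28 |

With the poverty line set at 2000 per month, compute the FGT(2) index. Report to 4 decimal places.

Incomes under z: 26×500, 29×1100, 2×1300 (q = 57 of N = 121).
Shortfall ratios: (2000−500)/2000 = 0.7500 (×26); (2000−1100)/2000 = 0.4500 (×29); (2000−1300)/2000 = 0.3500 (×2).
Squared: 0.5625 (×26); 0.2025 (×29); 0.1225 (×2).
Sum = 20.742500; P₂ = 20.742500 / 121 = 0.1714.

0.1714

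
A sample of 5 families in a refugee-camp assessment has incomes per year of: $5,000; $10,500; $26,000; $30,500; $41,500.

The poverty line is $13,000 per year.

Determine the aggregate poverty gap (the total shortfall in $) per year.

$10,500

Below the line: $5,000, $10,500 (q = 2 of N = 5).
Individual gaps: 13000−5000 = 8000; 13000−10500 = 2500.
Aggregate gap = $10,500.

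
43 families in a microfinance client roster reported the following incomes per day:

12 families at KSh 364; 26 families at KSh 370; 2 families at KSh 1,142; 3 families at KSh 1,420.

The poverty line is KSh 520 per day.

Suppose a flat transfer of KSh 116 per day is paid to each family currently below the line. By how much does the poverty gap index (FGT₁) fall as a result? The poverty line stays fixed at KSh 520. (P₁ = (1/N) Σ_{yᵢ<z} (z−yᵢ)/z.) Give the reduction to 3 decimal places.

0.197

Before: below the line — 12×KSh 364, 26×KSh 370; poverty gap index (FGT₁) = 0.25814.
After the KSh 116 transfer: below the line — 12×KSh 480, 26×KSh 486; poverty gap index (FGT₁) = 0.06100.
Reduction = 0.25814 − 0.06100 = 0.197.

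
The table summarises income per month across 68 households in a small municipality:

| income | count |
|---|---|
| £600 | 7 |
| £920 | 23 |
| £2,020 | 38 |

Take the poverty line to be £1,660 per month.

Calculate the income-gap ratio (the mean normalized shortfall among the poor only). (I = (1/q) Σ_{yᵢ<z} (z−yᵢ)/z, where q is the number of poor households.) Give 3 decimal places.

0.491

Below the line: 7×£600, 23×£920 (q = 30 of N = 68).
Relative gaps: 0.6386 (×7), 0.4458 (×23); sum = 14.722892.
I averages over the q = 30 poor units only: 14.722892 / 30 = 0.491.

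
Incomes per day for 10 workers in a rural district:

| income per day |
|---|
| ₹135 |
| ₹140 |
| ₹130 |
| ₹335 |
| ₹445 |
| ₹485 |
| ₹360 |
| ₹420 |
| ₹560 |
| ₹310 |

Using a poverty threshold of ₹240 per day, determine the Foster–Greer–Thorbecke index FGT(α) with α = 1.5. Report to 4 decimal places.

Below z: ₹130, ₹135, ₹140 (q = 3 of N = 10).
Relative gaps: (240−130)/240 = 0.4583; (240−135)/240 = 0.4375; (240−140)/240 = 0.4167.
Raised to α = 1.5: 0.31029; 0.28938; 0.26896.
Sum = 0.868629; FGT(1.5) = 0.868629 / 10 = 0.0869.

0.0869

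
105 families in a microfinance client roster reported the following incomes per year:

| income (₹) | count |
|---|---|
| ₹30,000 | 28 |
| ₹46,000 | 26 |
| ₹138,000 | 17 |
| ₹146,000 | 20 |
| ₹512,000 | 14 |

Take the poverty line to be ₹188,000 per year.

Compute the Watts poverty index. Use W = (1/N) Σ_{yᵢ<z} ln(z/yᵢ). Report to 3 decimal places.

0.936

Incomes under z: 28×₹30,000, 26×₹46,000, 17×₹138,000, 20×₹146,000 (q = 91 of N = 105).
Log gaps: ln(188000/30000) = 1.8352 (×28); ln(188000/46000) = 1.4078 (×26); ln(188000/138000) = 0.3092 (×17); ln(188000/146000) = 0.2528 (×20).
W = 98.302571 / 105 = 0.936.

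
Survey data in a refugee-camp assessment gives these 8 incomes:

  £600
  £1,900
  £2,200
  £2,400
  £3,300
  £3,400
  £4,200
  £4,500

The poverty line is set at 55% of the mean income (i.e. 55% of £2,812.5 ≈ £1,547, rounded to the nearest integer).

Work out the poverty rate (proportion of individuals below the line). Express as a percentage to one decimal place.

12.5%

1 of the 8 individuals have income below £1,547.
H = 1/8 = 12.5%.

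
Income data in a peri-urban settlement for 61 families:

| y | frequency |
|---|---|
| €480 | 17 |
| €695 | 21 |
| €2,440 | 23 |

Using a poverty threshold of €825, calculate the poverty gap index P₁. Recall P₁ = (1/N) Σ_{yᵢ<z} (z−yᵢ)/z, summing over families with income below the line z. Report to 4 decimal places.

Incomes under z: 17×€480, 21×€695 (q = 38 of N = 61).
Normalized shortfalls: (825−480)/825 = 0.4182 (×17); (825−695)/825 = 0.1576 (×21).
Σ = 10.418182. Dividing by the full population N = 61 gives P₁ = 0.1708.

0.1708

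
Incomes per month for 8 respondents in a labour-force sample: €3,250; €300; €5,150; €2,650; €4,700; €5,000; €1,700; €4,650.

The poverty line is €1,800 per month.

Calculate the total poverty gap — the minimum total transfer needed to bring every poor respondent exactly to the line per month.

€1,600

Poor units: €300, €1,700 (q = 2 of N = 8).
Individual gaps: 1800−300 = 1500; 1800−1700 = 100.
Aggregate gap = €1,600.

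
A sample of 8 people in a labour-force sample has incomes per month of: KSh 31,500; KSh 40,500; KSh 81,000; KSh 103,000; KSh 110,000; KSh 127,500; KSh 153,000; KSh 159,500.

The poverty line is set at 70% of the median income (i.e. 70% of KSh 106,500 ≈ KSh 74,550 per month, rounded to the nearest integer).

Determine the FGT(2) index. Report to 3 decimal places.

Below the line: KSh 31,500, KSh 40,500 (q = 2 of N = 8).
Normalized shortfalls: (74550−31500)/74550 = 0.5775; (74550−40500)/74550 = 0.4567.
Squared: 0.3335; 0.2086.
Sum = 0.542077; P₂ = 0.542077 / 8 = 0.068.

0.068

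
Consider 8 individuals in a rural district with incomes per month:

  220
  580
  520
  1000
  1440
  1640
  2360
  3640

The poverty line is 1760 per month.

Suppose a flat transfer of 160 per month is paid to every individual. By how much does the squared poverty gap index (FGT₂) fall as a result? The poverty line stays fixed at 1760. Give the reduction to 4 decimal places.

Before: below the line — 220, 520, 580, 1000, 1440, 1640; squared poverty gap index (FGT₂) = 0.241962.
After the 160 transfer: below the line — 380, 680, 740, 1160, 1600; squared poverty gap index (FGT₂) = 0.181463.
Reduction = 0.241962 − 0.181463 = 0.0605.

0.0605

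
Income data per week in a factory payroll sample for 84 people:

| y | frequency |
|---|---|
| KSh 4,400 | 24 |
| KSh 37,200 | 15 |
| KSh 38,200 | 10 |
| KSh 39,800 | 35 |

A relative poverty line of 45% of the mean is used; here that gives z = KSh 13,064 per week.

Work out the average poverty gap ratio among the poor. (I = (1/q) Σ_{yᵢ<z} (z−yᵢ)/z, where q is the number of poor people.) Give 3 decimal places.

Incomes under z: 24×KSh 4,400 (q = 24 of N = 84).
Relative gaps: 0.6632 (×24); sum = 15.916718.
The income-gap ratio divides by q (the poor only): 15.916718 / 24 = 0.663.

0.663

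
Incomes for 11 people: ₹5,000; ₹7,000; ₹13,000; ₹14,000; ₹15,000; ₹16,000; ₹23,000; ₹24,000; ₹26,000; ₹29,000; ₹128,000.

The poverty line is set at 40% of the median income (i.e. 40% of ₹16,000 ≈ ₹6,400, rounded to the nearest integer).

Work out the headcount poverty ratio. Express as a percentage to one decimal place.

9.1%

1 of the 11 people have income below ₹6,400.
H = 1/11 = 9.1%.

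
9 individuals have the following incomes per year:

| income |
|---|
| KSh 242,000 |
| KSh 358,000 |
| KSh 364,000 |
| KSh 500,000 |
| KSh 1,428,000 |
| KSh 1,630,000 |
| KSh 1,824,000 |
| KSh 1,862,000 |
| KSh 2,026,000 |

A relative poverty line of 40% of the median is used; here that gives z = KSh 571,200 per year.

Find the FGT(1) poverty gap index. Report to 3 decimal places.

Poor units: KSh 242,000, KSh 358,000, KSh 364,000, KSh 500,000 (q = 4 of N = 9).
Normalized shortfalls: (571200−242000)/571200 = 0.5763; (571200−358000)/571200 = 0.3732; (571200−364000)/571200 = 0.3627; (571200−500000)/571200 = 0.1246.
Σ = 1.436975. Dividing by the full population N = 9 gives P₁ = 0.160.

0.160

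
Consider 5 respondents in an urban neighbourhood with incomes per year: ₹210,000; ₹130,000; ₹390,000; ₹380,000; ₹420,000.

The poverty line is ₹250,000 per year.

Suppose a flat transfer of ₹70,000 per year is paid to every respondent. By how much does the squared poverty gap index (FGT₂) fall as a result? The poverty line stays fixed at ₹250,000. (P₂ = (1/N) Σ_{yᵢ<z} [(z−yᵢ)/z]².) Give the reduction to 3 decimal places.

0.043

Before: below the line — ₹130,000, ₹210,000; squared poverty gap index (FGT₂) = 0.05120.
After the ₹70,000 transfer: below the line — ₹200,000; squared poverty gap index (FGT₂) = 0.00800.
Reduction = 0.05120 − 0.00800 = 0.043.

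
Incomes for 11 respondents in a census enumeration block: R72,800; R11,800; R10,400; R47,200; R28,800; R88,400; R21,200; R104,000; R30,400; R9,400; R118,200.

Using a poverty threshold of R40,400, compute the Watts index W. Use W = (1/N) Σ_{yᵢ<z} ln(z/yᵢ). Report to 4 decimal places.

0.4830

Below the line: R9,400, R10,400, R11,800, R21,200, R28,800, R30,400 (q = 6 of N = 11).
Log shortfalls: ln(40400/9400) = 1.4581; ln(40400/10400) = 1.3570; ln(40400/11800) = 1.2307; ln(40400/21200) = 0.6448; ln(40400/28800) = 0.3385; ln(40400/30400) = 0.2844.
W = 5.313545 / 11 = 0.4830.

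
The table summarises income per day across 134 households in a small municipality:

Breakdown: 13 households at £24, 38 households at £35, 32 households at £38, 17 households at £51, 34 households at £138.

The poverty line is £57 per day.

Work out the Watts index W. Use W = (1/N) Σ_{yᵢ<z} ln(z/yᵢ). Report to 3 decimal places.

0.333

Incomes under z: 13×£24, 38×£35, 32×£38, 17×£51 (q = 100 of N = 134).
Log gaps: ln(57/24) = 0.8650 (×13); ln(57/35) = 0.4877 (×38); ln(57/38) = 0.4055 (×32); ln(57/51) = 0.1112 (×17).
W = 44.643408 / 134 = 0.333.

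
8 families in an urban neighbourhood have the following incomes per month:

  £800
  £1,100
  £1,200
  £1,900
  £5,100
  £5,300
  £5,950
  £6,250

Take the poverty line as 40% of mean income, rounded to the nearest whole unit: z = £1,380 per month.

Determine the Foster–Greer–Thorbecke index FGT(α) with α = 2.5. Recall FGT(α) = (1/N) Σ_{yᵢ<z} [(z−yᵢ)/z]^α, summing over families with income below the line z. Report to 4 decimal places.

Below the line: £800, £1,100, £1,200 (q = 3 of N = 8).
Relative gaps: (1380−800)/1380 = 0.4203; (1380−1100)/1380 = 0.2029; (1380−1200)/1380 = 0.1304.
Raised to α = 2.5: 0.11452; 0.01854; 0.00614.
Sum = 0.139206; FGT(2.5) = 0.139206 / 8 = 0.0174.

0.0174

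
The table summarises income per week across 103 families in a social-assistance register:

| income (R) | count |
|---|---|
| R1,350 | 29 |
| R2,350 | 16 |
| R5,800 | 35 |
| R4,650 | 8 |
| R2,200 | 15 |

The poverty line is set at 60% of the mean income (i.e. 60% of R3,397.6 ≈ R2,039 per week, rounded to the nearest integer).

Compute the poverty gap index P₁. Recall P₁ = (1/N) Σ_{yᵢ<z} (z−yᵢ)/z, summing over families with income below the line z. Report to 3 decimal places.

0.095

Below z: 29×R1,350 (q = 29 of N = 103).
Normalized shortfalls: (2039−1350)/2039 = 0.3379 (×29).
Sum of shortfalls = 9.799411; P₁ averages over all N: 9.799411 / 103 = 0.095.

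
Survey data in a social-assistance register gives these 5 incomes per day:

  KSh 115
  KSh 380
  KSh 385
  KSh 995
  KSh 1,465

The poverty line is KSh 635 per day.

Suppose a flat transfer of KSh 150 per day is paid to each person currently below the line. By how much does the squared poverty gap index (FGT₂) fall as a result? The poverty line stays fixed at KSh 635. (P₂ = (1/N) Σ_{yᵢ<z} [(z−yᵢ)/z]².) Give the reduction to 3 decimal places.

0.119

Before: below the line — KSh 115, KSh 380, KSh 385; squared poverty gap index (FGT₂) = 0.19737.
After the KSh 150 transfer: below the line — KSh 265, KSh 530, KSh 535; squared poverty gap index (FGT₂) = 0.07833.
Reduction = 0.19737 − 0.07833 = 0.119.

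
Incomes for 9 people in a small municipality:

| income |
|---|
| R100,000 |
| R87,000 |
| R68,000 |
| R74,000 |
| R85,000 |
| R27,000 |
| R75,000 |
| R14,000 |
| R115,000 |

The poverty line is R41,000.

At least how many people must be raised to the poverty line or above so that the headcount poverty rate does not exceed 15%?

2 of the 9 people are poor, so H = 2/9 = 0.222.
A headcount ratio of at most 15% allows at most ⌊0.15 × 9⌋ = 1 poor people.
So at least 2 − 1 = 1 must be lifted.

1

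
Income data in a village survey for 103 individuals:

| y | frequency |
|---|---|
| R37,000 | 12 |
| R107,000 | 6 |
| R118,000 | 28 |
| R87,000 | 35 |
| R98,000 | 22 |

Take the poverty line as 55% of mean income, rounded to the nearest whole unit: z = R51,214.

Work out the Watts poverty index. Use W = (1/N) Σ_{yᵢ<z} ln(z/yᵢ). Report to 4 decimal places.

0.0379

Poor units: 12×R37,000 (q = 12 of N = 103).
Log gaps: ln(51214/37000) = 0.3251 (×12).
W = 3.901140 / 103 = 0.0379.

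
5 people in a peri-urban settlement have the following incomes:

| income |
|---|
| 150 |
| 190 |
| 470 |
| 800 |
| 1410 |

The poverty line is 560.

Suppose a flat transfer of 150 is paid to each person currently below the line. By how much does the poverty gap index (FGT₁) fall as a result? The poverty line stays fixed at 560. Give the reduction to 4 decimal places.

0.1393

Before: below the line — 150, 190, 470; poverty gap index (FGT₁) = 0.310714.
After the 150 transfer: below the line — 300, 340; poverty gap index (FGT₁) = 0.171429.
Reduction = 0.310714 − 0.171429 = 0.1393.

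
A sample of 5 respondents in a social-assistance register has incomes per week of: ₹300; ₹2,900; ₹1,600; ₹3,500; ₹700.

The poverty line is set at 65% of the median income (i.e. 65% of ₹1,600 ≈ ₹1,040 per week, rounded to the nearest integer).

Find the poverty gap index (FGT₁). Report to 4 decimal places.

Poor units: ₹300, ₹700 (q = 2 of N = 5).
Relative gaps: (1040−300)/1040 = 0.7115; (1040−700)/1040 = 0.3269.
Sum of shortfalls = 1.038462; P₁ averages over all N: 1.038462 / 5 = 0.2077.

0.2077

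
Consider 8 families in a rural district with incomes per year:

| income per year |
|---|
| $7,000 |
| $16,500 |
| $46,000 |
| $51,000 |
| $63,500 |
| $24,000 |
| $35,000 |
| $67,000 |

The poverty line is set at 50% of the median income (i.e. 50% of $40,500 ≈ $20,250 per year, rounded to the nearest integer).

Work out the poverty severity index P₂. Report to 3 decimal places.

0.058

Incomes under z: $7,000, $16,500 (q = 2 of N = 8).
Shortfall ratios: (20250−7000)/20250 = 0.6543; (20250−16500)/20250 = 0.1852.
Squared: 0.4281; 0.0343.
Sum = 0.462430; P₂ = 0.462430 / 8 = 0.058.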